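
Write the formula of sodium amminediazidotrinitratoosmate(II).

Ligands: 3 nitrato (NO3, -1), 2 azido (N3, -1), 1 ammine (NH3, neutral). Ligand charge sum = -5.
With Os in oxidation state +2, the complex ion is [Os...]^3−.
Charge balance with sodium (+1) requires 1 complex ion per 3 sodium.

Na3[Os(N3)2(NH3)(NO3)3]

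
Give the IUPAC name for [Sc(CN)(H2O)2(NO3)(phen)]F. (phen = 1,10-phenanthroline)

The 1 fluoride counter-ion carries a total charge of -1, so each complex ion is 1+.
Ligand charges: 1×nitrato (-1 each), 1×1,10-phenanthroline (neutral), 1×cyano (-1 each), 2×aqua (neutral); total -2. So Sc + (-2) = 1+, giving Sc = +3.
Ligands are named alphabetically: aqua before cyano before nitrato before phenanthroline.

diaquacyanonitrato(1,10-phenanthroline)scandium(III) fluoride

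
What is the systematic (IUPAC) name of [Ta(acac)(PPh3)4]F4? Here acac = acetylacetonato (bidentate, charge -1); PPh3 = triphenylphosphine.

(acetylacetonato)tetrakis(triphenylphosphine)tantalum(V) fluoride

The 4 fluoride counter-ions carry a total charge of -4, so each complex ion is 4+.
Ligand charges: 1×acetylacetonato (-1 each), 4×triphenylphosphine (neutral); total -1. So Ta + (-1) = 4+, giving Ta = +5.
Ligands are named alphabetically: acetylacetonato before triphenylphosphine.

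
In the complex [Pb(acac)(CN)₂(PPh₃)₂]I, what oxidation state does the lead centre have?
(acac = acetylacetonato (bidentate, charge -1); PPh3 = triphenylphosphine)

+4

1 iodide outside the brackets (-1 each) → the complex ion is 1+.
Ligand charges: 1×acac = -1; 2×PPh3 neutral; 2×CN = -2; sum -3.
Pb + (-3) = 1+ ⇒ Pb is +4.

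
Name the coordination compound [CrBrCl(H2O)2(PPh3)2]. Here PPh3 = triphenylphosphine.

diaquabromochlorobis(triphenylphosphine)chromium(II)

There is no counter-ion, so the complex is neutral overall.
Ligand charges: 1×bromo (-1 each), 2×triphenylphosphine (neutral), 2×aqua (neutral), 1×chloro (-1 each); total -2. So Cr + (-2) = 0, giving Cr = +2.
Ligands are named alphabetically: aqua before bromo before chloro before triphenylphosphine.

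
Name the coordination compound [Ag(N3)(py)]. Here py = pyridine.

There is no counter-ion, so the complex is neutral overall.
Ligand charges: 1×azido (-1 each), 1×pyridine (neutral); total -1. So Ag + (-1) = 0, giving Ag = +1.
Ligands are named alphabetically: azido before pyridine.

azido(pyridine)silver(I)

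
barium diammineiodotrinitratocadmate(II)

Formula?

Ligands: 3 nitrato (NO3, -1), 1 iodo (I, -1), 2 ammine (NH3, neutral). Ligand charge sum = -4.
With Cd in oxidation state +2, the complex ion is [Cd...]^2−.
Charge balance with barium (+2) requires 1 complex ion per 1 barium.

Ba[CdI(NH3)2(NO3)3]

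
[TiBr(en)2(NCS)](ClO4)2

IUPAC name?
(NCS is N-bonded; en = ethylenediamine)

The 2 perchlorate counter-ions carry a total charge of -2, so each complex ion is 2+.
Ligand charges: 1×isothiocyanato (-1 each), 1×bromo (-1 each), 2×ethylenediamine (neutral); total -2. So Ti + (-2) = 2+, giving Ti = +4.
Ligands are named alphabetically: bromo before ethylenediamine before isothiocyanato.

bromobis(ethylenediamine)isothiocyanatotitanium(IV) perchlorate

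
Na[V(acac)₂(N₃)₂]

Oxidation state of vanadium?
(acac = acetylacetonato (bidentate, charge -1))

+3

1 sodium outside the brackets (+1 each) → the complex ion is 1−.
Ligand charges: 2×acac = -2; 2×N3 = -2; sum -4.
V + (-4) = 1− ⇒ V is +3.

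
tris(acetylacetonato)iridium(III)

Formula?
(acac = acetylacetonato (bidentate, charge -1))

[Ir(acac)3]

Ligands: 3 acetylacetonato (acac, -1). Ligand charge sum = -3.
With Ir in oxidation state +3, the complex ion is [Ir...].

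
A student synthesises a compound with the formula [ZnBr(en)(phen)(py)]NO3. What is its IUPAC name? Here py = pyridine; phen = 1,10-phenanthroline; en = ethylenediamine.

The 1 nitrate counter-ion carries a total charge of -1, so each complex ion is 1+.
Ligand charges: 1×pyridine (neutral), 1×bromo (-1 each), 1×1,10-phenanthroline (neutral), 1×ethylenediamine (neutral); total -1. So Zn + (-1) = 1+, giving Zn = +2.
Ligands are named alphabetically: bromo before ethylenediamine before phenanthroline before pyridine.

bromo(ethylenediamine)(1,10-phenanthroline)(pyridine)zinc(II) nitrate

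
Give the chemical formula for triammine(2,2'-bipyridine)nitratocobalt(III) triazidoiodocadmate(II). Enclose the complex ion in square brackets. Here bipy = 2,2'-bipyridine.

[Co(bipy)(NH3)3(NO3)][CdI(N3)3]

Cation [Co…]: ligand charges -1, Co(III) ⇒ ion charge 2+.
Anion [Cd…]: ligand charges -4, Cd(II) ⇒ ion charge 2−.
One 2+ cation balances one 2− anion.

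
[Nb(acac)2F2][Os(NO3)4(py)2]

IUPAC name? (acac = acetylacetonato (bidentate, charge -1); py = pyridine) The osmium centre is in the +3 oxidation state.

bis(acetylacetonato)difluoroniobium(V) tetranitratobis(pyridine)osmate(III)

Os is given as +3; the anion's ligand charges sum to -4, so the complex anion is 1−.
A 1:1 salt means the cation carries the equal and opposite charge, 1+.
Cation: ligand charges sum to -4; for the ion to be 1+, Nb = +5.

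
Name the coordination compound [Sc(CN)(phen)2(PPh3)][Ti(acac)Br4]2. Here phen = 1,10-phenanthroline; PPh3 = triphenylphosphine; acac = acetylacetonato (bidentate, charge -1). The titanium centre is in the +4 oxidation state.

Ti is given as +4; the anion's ligand charges sum to -5, so the complex anion is 1−.
With 2 anions per cation, the cation must be 2×1 = 2+.
Cation: ligand charges sum to -1; for the ion to be 2+, Sc = +3.

cyanobis(1,10-phenanthroline)(triphenylphosphine)scandium(III) (acetylacetonato)tetrabromotitanate(IV)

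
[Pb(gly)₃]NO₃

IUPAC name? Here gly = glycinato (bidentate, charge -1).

tris(glycinato)lead(IV) nitrate

The 1 nitrate counter-ion carries a total charge of -1, so each complex ion is 1+.
Ligand charges: 3×glycinato (-1 each); total -3. So Pb + (-3) = 1+, giving Pb = +4.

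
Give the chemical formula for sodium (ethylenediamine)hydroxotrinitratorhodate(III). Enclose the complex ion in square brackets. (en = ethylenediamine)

Na[Rh(en)(NO3)3(OH)]

Ligands: 1 ethylenediamine (en, neutral), 1 hydroxo (OH, -1), 3 nitrato (NO3, -1). Ligand charge sum = -4.
With Rh in oxidation state +3, the complex ion is [Rh...]^1−.
Charge balance with sodium (+1) requires 1 complex ion per 1 sodium.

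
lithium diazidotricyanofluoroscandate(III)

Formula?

Ligands: 1 fluoro (F, -1), 2 azido (N3, -1), 3 cyano (CN, -1). Ligand charge sum = -6.
With Sc in oxidation state +3, the complex ion is [Sc...]^3−.
Charge balance with lithium (+1) requires 1 complex ion per 3 lithium.

Li3[Sc(CN)3F(N3)2]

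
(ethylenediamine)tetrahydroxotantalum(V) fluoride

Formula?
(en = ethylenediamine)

Ligands: 4 hydroxo (OH, -1), 1 ethylenediamine (en, neutral). Ligand charge sum = -4.
With Ta in oxidation state +5, the complex ion is [Ta...]^1+.
Charge balance with fluoride (-1) requires 1 complex ion per 1 fluoride.

[Ta(en)(OH)4]F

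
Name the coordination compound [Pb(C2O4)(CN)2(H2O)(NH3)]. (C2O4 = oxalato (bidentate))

There is no counter-ion, so the complex is neutral overall.
Ligand charges: 1×ammine (neutral), 2×cyano (-1 each), 1×aqua (neutral), 1×oxalato (-2 each); total -4. So Pb + (-4) = 0, giving Pb = +4.
Ligands are named alphabetically: ammine before aqua before cyano before oxalato.

ammineaquadicyanooxalatolead(IV)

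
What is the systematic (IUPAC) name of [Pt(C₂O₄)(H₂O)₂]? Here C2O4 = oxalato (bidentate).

diaquaoxalatoplatinum(II)

There is no counter-ion, so the complex is neutral overall.
Ligand charges: 2×aqua (neutral), 1×oxalato (-2 each); total -2. So Pt + (-2) = 0, giving Pt = +2.
Ligands are named alphabetically: aqua before oxalato.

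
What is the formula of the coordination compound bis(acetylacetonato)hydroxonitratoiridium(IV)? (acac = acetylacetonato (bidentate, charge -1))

[Ir(acac)2(NO3)(OH)]

Ligands: 1 hydroxo (OH, -1), 2 acetylacetonato (acac, -1), 1 nitrato (NO3, -1). Ligand charge sum = -4.
With Ir in oxidation state +4, the complex ion is [Ir...].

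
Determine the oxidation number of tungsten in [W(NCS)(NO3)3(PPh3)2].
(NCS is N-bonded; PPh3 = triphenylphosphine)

+4

No counter-ion: the bracketed complex is neutral.
Ligand charges: 1×NCS = -1; 3×NO3 = -3; 2×PPh3 neutral; sum -4.
W + (-4) = 0 ⇒ W is +4.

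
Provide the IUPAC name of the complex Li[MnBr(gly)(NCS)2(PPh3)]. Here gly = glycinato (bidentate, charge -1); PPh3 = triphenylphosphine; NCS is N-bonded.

The 1 lithium counter-ion carries a total charge of +1, so each complex ion is 1−.
Ligand charges: 1×bromo (-1 each), 1×glycinato (-1 each), 1×triphenylphosphine (neutral), 2×isothiocyanato (-1 each); total -4. So Mn + (-4) = 1−, giving Mn = +3.
The complex ion is anionic, so manganese takes the -ate form manganate(III).

lithium bromo(glycinato)diisothiocyanato(triphenylphosphine)manganate(III)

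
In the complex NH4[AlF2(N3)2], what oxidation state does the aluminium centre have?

1 ammonium outside the brackets (+1 each) → the complex ion is 1−.
Ligand charges: 2×F = -2; 2×N3 = -2; sum -4.
Al + (-4) = 1− ⇒ Al is +3.

+3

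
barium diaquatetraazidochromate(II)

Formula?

Ligands: 2 aqua (H2O, neutral), 4 azido (N3, -1). Ligand charge sum = -4.
With Cr in oxidation state +2, the complex ion is [Cr...]^2−.
Charge balance with barium (+2) requires 1 complex ion per 1 barium.

Ba[Cr(H2O)2(N3)4]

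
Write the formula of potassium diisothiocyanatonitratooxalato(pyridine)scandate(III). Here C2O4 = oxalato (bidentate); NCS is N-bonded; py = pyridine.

Ligands: 1 nitrato (NO3, -1), 1 oxalato (C2O4, -2), 2 isothiocyanato (NCS, -1), 1 pyridine (py, neutral). Ligand charge sum = -5.
With Sc in oxidation state +3, the complex ion is [Sc...]^2−.
Charge balance with potassium (+1) requires 1 complex ion per 2 potassium.

K2[Sc(C2O4)(NCS)2(NO3)(py)]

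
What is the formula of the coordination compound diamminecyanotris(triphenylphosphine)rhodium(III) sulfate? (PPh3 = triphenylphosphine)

[Rh(CN)(NH3)2(PPh3)3]SO4

Ligands: 3 triphenylphosphine (PPh3, neutral), 2 ammine (NH3, neutral), 1 cyano (CN, -1). Ligand charge sum = -1.
Charge balance with sulfate (-2) requires 1 complex ion per 1 sulfate.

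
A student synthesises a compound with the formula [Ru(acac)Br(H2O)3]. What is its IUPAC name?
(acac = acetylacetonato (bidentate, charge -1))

(acetylacetonato)triaquabromoruthenium(II)

There is no counter-ion, so the complex is neutral overall.
Ligand charges: 3×aqua (neutral), 1×bromo (-1 each), 1×acetylacetonato (-1 each); total -2. So Ru + (-2) = 0, giving Ru = +2.
Ligands are named alphabetically: acetylacetonato before aqua before bromo.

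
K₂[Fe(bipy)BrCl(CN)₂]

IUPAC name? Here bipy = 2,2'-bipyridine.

The 2 potassium counter-ions carry a total charge of +2, so each complex ion is 2−.
Ligand charges: 1×bromo (-1 each), 1×chloro (-1 each), 1×2,2'-bipyridine (neutral), 2×cyano (-1 each); total -4. So Fe + (-4) = 2−, giving Fe = +2.
Ligands are named alphabetically: bipyridine before bromo before chloro before cyano.
The complex ion is anionic, so iron takes the -ate form ferrate(II).

potassium (2,2'-bipyridine)bromochlorodicyanoferrate(II)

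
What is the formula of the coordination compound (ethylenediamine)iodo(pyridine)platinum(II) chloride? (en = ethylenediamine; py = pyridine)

[Pt(en)I(py)]Cl

Ligands: 1 ethylenediamine (en, neutral), 1 iodo (I, -1), 1 pyridine (py, neutral). Ligand charge sum = -1.
With Pt in oxidation state +2, the complex ion is [Pt...]^1+.
Charge balance with chloride (-1) requires 1 complex ion per 1 chloride.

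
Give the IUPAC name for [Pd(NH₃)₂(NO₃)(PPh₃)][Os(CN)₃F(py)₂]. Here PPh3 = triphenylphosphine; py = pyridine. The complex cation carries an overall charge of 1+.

diamminenitrato(triphenylphosphine)palladium(II) tricyanofluorobis(pyridine)osmate(III)

Both ions are complex: the cation is named first with the plain metal name, the anion second with the -ate form; each ion's ligands are alphabetised independently.
The complex cation is given as 1+; its ligand charges sum to -1, so Pd = +2.
A 1:1 salt means the anion carries the equal and opposite charge, 1−.
Anion: ligand charges sum to -4; for the ion to be 1−, Os = +3.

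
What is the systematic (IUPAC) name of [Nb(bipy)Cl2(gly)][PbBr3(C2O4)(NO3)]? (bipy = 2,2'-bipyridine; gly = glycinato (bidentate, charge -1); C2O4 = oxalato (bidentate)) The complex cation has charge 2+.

(2,2'-bipyridine)dichloro(glycinato)niobium(V) tribromonitratooxalatoplumbate(IV)

Both ions are complex: the cation is named first with the plain metal name, the anion second with the -ate form; each ion's ligands are alphabetised independently.
The complex cation is given as 2+; its ligand charges sum to -3, so Nb = +5.
A 1:1 salt means the anion carries the equal and opposite charge, 2−.
Anion: ligand charges sum to -6; for the ion to be 2−, Pb = +4.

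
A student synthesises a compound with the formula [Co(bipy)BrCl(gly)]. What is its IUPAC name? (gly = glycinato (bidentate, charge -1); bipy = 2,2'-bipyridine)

(2,2'-bipyridine)bromochloro(glycinato)cobalt(III)

There is no counter-ion, so the complex is neutral overall.
Ligand charges: 1×bromo (-1 each), 1×chloro (-1 each), 1×glycinato (-1 each), 1×2,2'-bipyridine (neutral); total -3. So Co + (-3) = 0, giving Co = +3.
Ligands are named alphabetically: bipyridine before bromo before chloro before glycinato.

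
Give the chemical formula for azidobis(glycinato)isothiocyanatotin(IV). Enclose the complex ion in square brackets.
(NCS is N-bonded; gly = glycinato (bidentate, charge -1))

Ligands: 1 isothiocyanato (NCS, -1), 1 azido (N3, -1), 2 glycinato (gly, -1). Ligand charge sum = -4.
With Sn in oxidation state +4, the complex ion is [Sn...].

[Sn(gly)2(N3)(NCS)]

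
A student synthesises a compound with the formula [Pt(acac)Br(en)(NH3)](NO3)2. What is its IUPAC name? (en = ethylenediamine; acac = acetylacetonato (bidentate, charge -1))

(acetylacetonato)amminebromo(ethylenediamine)platinum(IV) nitrate

The 2 nitrate counter-ions carry a total charge of -2, so each complex ion is 2+.
Ligand charges: 1×ethylenediamine (neutral), 1×ammine (neutral), 1×bromo (-1 each), 1×acetylacetonato (-1 each); total -2. So Pt + (-2) = 2+, giving Pt = +4.
Ligands are named alphabetically: acetylacetonato before ammine before bromo before ethylenediamine.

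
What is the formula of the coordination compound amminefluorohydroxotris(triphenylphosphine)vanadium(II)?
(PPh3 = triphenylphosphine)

[VF(NH3)(OH)(PPh3)3]

Ligands: 1 ammine (NH3, neutral), 1 fluoro (F, -1), 3 triphenylphosphine (PPh3, neutral), 1 hydroxo (OH, -1). Ligand charge sum = -2.
With V in oxidation state +2, the complex ion is [V...].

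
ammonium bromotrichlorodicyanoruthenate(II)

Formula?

Ligands: 3 chloro (Cl, -1), 2 cyano (CN, -1), 1 bromo (Br, -1). Ligand charge sum = -6.
With Ru in oxidation state +2, the complex ion is [Ru...]^4−.
Charge balance with ammonium (+1) requires 1 complex ion per 4 ammonium.

(NH4)4[RuBrCl3(CN)2]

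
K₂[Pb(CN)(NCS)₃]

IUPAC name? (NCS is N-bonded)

The 2 potassium counter-ions carry a total charge of +2, so each complex ion is 2−.
Ligand charges: 1×cyano (-1 each), 3×isothiocyanato (-1 each); total -4. So Pb + (-4) = 2−, giving Pb = +2.
Ligands are named alphabetically: cyano before isothiocyanato.
The complex ion is anionic, so lead takes the -ate form plumbate(II).

potassium cyanotriisothiocyanatoplumbate(II)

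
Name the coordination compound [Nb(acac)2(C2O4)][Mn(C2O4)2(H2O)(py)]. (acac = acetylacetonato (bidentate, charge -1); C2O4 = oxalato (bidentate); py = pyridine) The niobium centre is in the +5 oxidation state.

Both ions are complex: the cation is named first with the plain metal name, the anion second with the -ate form; each ion's ligands are alphabetised independently.
Nb is given as +5; the cation's ligand charges sum to -4, so the complex cation is 1+.
A 1:1 salt means the anion carries the equal and opposite charge, 1−.
Anion: ligand charges sum to -4; for the ion to be 1−, Mn = +3.

bis(acetylacetonato)oxalatoniobium(V) aquadioxalato(pyridine)manganate(III)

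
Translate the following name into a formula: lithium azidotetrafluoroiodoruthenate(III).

Ligands: 1 iodo (I, -1), 1 azido (N3, -1), 4 fluoro (F, -1). Ligand charge sum = -6.
With Ru in oxidation state +3, the complex ion is [Ru...]^3−.
Charge balance with lithium (+1) requires 1 complex ion per 3 lithium.

Li3[RuF4I(N3)]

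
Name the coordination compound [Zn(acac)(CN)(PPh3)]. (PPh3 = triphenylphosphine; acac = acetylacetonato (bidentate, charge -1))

There is no counter-ion, so the complex is neutral overall.
Ligand charges: 1×triphenylphosphine (neutral), 1×acetylacetonato (-1 each), 1×cyano (-1 each); total -2. So Zn + (-2) = 0, giving Zn = +2.
Ligands are named alphabetically: acetylacetonato before cyano before triphenylphosphine.

(acetylacetonato)cyano(triphenylphosphine)zinc(II)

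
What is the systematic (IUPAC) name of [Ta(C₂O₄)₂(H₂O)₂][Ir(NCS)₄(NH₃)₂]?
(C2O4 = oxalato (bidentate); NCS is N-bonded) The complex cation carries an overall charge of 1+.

Both ions are complex: the cation is named first with the plain metal name, the anion second with the -ate form; each ion's ligands are alphabetised independently.
The complex cation is given as 1+; its ligand charges sum to -4, so Ta = +5.
A 1:1 salt means the anion carries the equal and opposite charge, 1−.
Anion: ligand charges sum to -4; for the ion to be 1−, Ir = +3.

diaquadioxalatotantalum(V) diamminetetraisothiocyanatoiridate(III)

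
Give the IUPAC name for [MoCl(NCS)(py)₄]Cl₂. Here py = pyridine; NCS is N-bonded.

chloroisothiocyanatotetrakis(pyridine)molybdenum(IV) chloride

The 2 chloride counter-ions carry a total charge of -2, so each complex ion is 2+.
Ligand charges: 4×pyridine (neutral), 1×chloro (-1 each), 1×isothiocyanato (-1 each); total -2. So Mo + (-2) = 2+, giving Mo = +4.
Ligands are named alphabetically: chloro before isothiocyanato before pyridine.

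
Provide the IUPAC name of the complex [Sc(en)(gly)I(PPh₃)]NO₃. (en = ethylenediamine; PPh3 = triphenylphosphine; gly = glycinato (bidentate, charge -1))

(ethylenediamine)(glycinato)iodo(triphenylphosphine)scandium(III) nitrate

The 1 nitrate counter-ion carries a total charge of -1, so each complex ion is 1+.
Ligand charges: 1×ethylenediamine (neutral), 1×triphenylphosphine (neutral), 1×glycinato (-1 each), 1×iodo (-1 each); total -2. So Sc + (-2) = 1+, giving Sc = +3.
Ligands are named alphabetically: ethylenediamine before glycinato before iodo before triphenylphosphine.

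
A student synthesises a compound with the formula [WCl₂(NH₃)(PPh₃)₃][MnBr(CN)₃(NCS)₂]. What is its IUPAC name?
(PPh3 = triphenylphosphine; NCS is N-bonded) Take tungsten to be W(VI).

amminedichlorotris(triphenylphosphine)tungsten(VI) bromotricyanodiisothiocyanatomanganate(II)

Both ions are complex: the cation is named first with the plain metal name, the anion second with the -ate form; each ion's ligands are alphabetised independently.
W is given as +6; the cation's ligand charges sum to -2, so the complex cation is 4+.
A 1:1 salt means the anion carries the equal and opposite charge, 4−.
Anion: ligand charges sum to -6; for the ion to be 4−, Mn = +2.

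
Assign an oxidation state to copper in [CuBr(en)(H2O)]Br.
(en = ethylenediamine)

+2

1 bromide outside the brackets (-1 each) → the complex ion is 1+.
Ligand charges: 1×H2O neutral; 1×Br = -1; 1×en neutral; sum -1.
Cu + (-1) = 1+ ⇒ Cu is +2.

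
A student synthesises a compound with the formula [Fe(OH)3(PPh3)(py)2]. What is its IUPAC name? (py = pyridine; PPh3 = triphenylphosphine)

There is no counter-ion, so the complex is neutral overall.
Ligand charges: 3×hydroxo (-1 each), 2×pyridine (neutral), 1×triphenylphosphine (neutral); total -3. So Fe + (-3) = 0, giving Fe = +3.
Ligands are named alphabetically: hydroxo before pyridine before triphenylphosphine.

trihydroxobis(pyridine)(triphenylphosphine)iron(III)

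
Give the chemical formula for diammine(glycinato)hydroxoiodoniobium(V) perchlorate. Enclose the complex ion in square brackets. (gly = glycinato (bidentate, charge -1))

[Nb(gly)I(NH3)2(OH)](ClO4)2

Ligands: 1 iodo (I, -1), 1 glycinato (gly, -1), 1 hydroxo (OH, -1), 2 ammine (NH3, neutral). Ligand charge sum = -3.
Charge balance with perchlorate (-1) requires 1 complex ion per 2 perchlorate.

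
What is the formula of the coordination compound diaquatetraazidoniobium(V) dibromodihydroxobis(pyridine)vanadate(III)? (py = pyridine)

[Nb(H2O)2(N3)4][VBr2(OH)2(py)2]

Cation [Nb…]: ligand charges -4, Nb(V) ⇒ ion charge 1+.
Anion [V…]: ligand charges -4, V(III) ⇒ ion charge 1−.
One 1+ cation balances one 1− anion.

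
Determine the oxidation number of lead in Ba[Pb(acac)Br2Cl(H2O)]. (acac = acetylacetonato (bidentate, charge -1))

+2

1 barium outside the brackets (+2 each) → the complex ion is 2−.
Ligand charges: 1×Cl = -1; 1×acac = -1; 2×Br = -2; 1×H2O neutral; sum -4.
Pb + (-4) = 2− ⇒ Pb is +2.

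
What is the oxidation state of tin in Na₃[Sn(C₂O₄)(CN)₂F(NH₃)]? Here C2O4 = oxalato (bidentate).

+2

3 sodium outside the brackets (+1 each) → the complex ion is 3−.
Ligand charges: 1×F = -1; 2×CN = -2; 1×C2O4 = -2; 1×NH3 neutral; sum -5.
Sn + (-5) = 3− ⇒ Sn is +2.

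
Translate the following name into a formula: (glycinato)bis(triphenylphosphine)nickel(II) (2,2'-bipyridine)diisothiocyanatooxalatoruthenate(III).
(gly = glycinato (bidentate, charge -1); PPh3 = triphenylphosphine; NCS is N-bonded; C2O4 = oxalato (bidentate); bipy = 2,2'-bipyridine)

Cation [Ni…]: ligand charges -1, Ni(II) ⇒ ion charge 1+.
Anion [Ru…]: ligand charges -4, Ru(III) ⇒ ion charge 1−.

[Ni(gly)(PPh3)2][Ru(bipy)(C2O4)(NCS)2]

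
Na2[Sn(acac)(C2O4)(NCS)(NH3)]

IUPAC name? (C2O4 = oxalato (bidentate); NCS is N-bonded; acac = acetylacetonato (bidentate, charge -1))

The 2 sodium counter-ions carry a total charge of +2, so each complex ion is 2−.
Ligand charges: 1×ammine (neutral), 1×oxalato (-2 each), 1×isothiocyanato (-1 each), 1×acetylacetonato (-1 each); total -4. So Sn + (-4) = 2−, giving Sn = +2.
Ligands are named alphabetically: acetylacetonato before ammine before isothiocyanato before oxalato.
The complex ion is anionic, so tin takes the -ate form stannate(II).

sodium (acetylacetonato)ammineisothiocyanatooxalatostannate(II)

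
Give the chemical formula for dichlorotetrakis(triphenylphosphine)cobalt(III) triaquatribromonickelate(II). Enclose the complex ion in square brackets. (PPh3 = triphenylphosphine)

Cation [Co…]: ligand charges -2, Co(III) ⇒ ion charge 1+.
Anion [Ni…]: ligand charges -3, Ni(II) ⇒ ion charge 1−.
One 1+ cation balances one 1− anion.

[CoCl2(PPh3)4][NiBr3(H2O)3]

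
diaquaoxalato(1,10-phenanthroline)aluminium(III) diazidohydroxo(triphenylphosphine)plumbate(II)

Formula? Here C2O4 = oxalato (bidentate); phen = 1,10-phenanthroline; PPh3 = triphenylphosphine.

Cation [Al…]: ligand charges -2, Al(III) ⇒ ion charge 1+.
Anion [Pb…]: ligand charges -3, Pb(II) ⇒ ion charge 1−.
One 1+ cation balances one 1− anion.

[Al(C2O4)(H2O)2(phen)][Pb(N3)2(OH)(PPh3)]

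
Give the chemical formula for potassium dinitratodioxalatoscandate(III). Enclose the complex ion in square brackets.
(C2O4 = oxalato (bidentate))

K3[Sc(C2O4)2(NO3)2]

Ligands: 2 nitrato (NO3, -1), 2 oxalato (C2O4, -2). Ligand charge sum = -6.
With Sc in oxidation state +3, the complex ion is [Sc...]^3−.
Charge balance with potassium (+1) requires 1 complex ion per 3 potassium.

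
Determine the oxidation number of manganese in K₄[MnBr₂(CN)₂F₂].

4 potassium outside the brackets (+1 each) → the complex ion is 4−.
Ligand charges: 2×F = -2; 2×CN = -2; 2×Br = -2; sum -6.
Mn + (-6) = 4− ⇒ Mn is +2.

+2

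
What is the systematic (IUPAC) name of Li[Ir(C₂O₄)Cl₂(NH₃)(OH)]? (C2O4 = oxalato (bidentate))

lithium amminedichlorohydroxooxalatoiridate(IV)

The 1 lithium counter-ion carries a total charge of +1, so each complex ion is 1−.
Ligand charges: 2×chloro (-1 each), 1×ammine (neutral), 1×oxalato (-2 each), 1×hydroxo (-1 each); total -5. So Ir + (-5) = 1−, giving Ir = +4.
Ligands are named alphabetically: ammine before chloro before hydroxo before oxalato.
The complex ion is anionic, so iridium takes the -ate form iridate(IV).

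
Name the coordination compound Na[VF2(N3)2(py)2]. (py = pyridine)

sodium diazidodifluorobis(pyridine)vanadate(III)

The 1 sodium counter-ion carries a total charge of +1, so each complex ion is 1−.
Ligand charges: 2×pyridine (neutral), 2×fluoro (-1 each), 2×azido (-1 each); total -4. So V + (-4) = 1−, giving V = +3.
Ligands are named alphabetically: azido before fluoro before pyridine.
The complex ion is anionic, so vanadium takes the -ate form vanadate(III).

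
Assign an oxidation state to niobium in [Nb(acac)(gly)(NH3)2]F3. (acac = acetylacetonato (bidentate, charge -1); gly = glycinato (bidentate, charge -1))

3 fluoride outside the brackets (-1 each) → the complex ion is 3+.
Ligand charges: 2×NH3 neutral; 1×acac = -1; 1×gly = -1; sum -2.
Nb + (-2) = 3+ ⇒ Nb is +5.

+5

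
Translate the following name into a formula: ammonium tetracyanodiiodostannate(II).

Ligands: 4 cyano (CN, -1), 2 iodo (I, -1). Ligand charge sum = -6.
With Sn in oxidation state +2, the complex ion is [Sn...]^4−.
Charge balance with ammonium (+1) requires 1 complex ion per 4 ammonium.

(NH4)4[Sn(CN)4I2]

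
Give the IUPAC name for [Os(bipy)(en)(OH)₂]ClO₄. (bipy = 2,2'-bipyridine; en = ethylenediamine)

(2,2'-bipyridine)(ethylenediamine)dihydroxoosmium(III) perchlorate

The 1 perchlorate counter-ion carries a total charge of -1, so each complex ion is 1+.
Ligand charges: 1×2,2'-bipyridine (neutral), 2×hydroxo (-1 each), 1×ethylenediamine (neutral); total -2. So Os + (-2) = 1+, giving Os = +3.
Ligands are named alphabetically: bipyridine before ethylenediamine before hydroxo.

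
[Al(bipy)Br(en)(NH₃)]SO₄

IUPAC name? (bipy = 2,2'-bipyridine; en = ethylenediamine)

ammine(2,2'-bipyridine)bromo(ethylenediamine)aluminium(III) sulfate

The 1 sulfate counter-ion carries a total charge of -2, so each complex ion is 2+.
Ligand charges: 1×2,2'-bipyridine (neutral), 1×ethylenediamine (neutral), 1×bromo (-1 each), 1×ammine (neutral); total -1. So Al + (-1) = 2+, giving Al = +3.
Ligands are named alphabetically: ammine before bipyridine before bromo before ethylenediamine.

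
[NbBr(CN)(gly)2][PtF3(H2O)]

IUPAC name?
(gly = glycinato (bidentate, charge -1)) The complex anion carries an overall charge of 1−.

bromocyanobis(glycinato)niobium(V) aquatrifluoroplatinate(II)

Both ions are complex: the cation is named first with the plain metal name, the anion second with the -ate form; each ion's ligands are alphabetised independently.
The complex anion is given as 1−; its ligand charges sum to -3, so Pt = +2.
A 1:1 salt means the cation carries the equal and opposite charge, 1+.
Cation: ligand charges sum to -4; for the ion to be 1+, Nb = +5.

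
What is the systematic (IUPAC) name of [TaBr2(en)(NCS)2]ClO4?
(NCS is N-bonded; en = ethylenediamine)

dibromo(ethylenediamine)diisothiocyanatotantalum(V) perchlorate

The 1 perchlorate counter-ion carries a total charge of -1, so each complex ion is 1+.
Ligand charges: 2×bromo (-1 each), 2×isothiocyanato (-1 each), 1×ethylenediamine (neutral); total -4. So Ta + (-4) = 1+, giving Ta = +5.
Ligands are named alphabetically: bromo before ethylenediamine before isothiocyanato.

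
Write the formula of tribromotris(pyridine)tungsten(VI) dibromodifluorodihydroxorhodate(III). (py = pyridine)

Cation [W…]: ligand charges -3, W(VI) ⇒ ion charge 3+.
Anion [Rh…]: ligand charges -6, Rh(III) ⇒ ion charge 3−.

[WBr3(py)3][RhBr2F2(OH)2]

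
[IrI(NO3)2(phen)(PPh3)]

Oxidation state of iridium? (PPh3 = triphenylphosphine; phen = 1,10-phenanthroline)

No counter-ion: the bracketed complex is neutral.
Ligand charges: 2×NO3 = -2; 1×I = -1; 1×PPh3 neutral; 1×phen neutral; sum -3.
Ir + (-3) = 0 ⇒ Ir is +3.

+3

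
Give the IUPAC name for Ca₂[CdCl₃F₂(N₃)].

calcium azidotrichlorodifluorocadmate(II)

The 2 calcium counter-ions carry a total charge of +4, so each complex ion is 4−.
Ligand charges: 1×azido (-1 each), 3×chloro (-1 each), 2×fluoro (-1 each); total -6. So Cd + (-6) = 4−, giving Cd = +2.
Ligands are named alphabetically: azido before chloro before fluoro.
The complex ion is anionic, so cadmium takes the -ate form cadmate(II).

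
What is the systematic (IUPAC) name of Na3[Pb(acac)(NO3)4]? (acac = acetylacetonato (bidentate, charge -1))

sodium (acetylacetonato)tetranitratoplumbate(II)

The 3 sodium counter-ions carry a total charge of +3, so each complex ion is 3−.
Ligand charges: 4×nitrato (-1 each), 1×acetylacetonato (-1 each); total -5. So Pb + (-5) = 3−, giving Pb = +2.
The complex ion is anionic, so lead takes the -ate form plumbate(II).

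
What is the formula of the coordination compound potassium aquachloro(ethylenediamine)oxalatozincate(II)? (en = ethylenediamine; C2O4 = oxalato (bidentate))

Ligands: 1 ethylenediamine (en, neutral), 1 chloro (Cl, -1), 1 aqua (H2O, neutral), 1 oxalato (C2O4, -2). Ligand charge sum = -3.
Charge balance with potassium (+1) requires 1 complex ion per 1 potassium.

K[Zn(C2O4)Cl(en)(H2O)]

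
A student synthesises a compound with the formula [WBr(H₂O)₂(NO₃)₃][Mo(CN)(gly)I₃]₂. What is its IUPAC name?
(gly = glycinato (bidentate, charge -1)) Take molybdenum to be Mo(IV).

diaquabromotrinitratotungsten(VI) cyano(glycinato)triiodomolybdate(IV)

Both ions are complex: the cation is named first with the plain metal name, the anion second with the -ate form; each ion's ligands are alphabetised independently.
Mo is given as +4; the anion's ligand charges sum to -5, so the complex anion is 1−.
With 2 anions per cation, the cation must be 2×1 = 2+.
Cation: ligand charges sum to -4; for the ion to be 2+, W = +6.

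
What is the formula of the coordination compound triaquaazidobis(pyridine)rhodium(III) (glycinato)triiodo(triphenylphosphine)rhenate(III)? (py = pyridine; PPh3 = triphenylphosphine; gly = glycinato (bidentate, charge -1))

Cation [Rh…]: ligand charges -1, Rh(III) ⇒ ion charge 2+.
Anion [Re…]: ligand charges -4, Re(III) ⇒ ion charge 1−.

[Rh(H2O)3(N3)(py)2][Re(gly)I3(PPh3)]2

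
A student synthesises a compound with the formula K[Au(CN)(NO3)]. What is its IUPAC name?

potassium cyanonitratoaurate(I)

The 1 potassium counter-ion carries a total charge of +1, so each complex ion is 1−.
Ligand charges: 1×cyano (-1 each), 1×nitrato (-1 each); total -2. So Au + (-2) = 1−, giving Au = +1.
The complex ion is anionic, so gold takes the -ate form aurate(I).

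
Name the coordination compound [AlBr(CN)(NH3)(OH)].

There is no counter-ion, so the complex is neutral overall.
Ligand charges: 1×hydroxo (-1 each), 1×ammine (neutral), 1×bromo (-1 each), 1×cyano (-1 each); total -3. So Al + (-3) = 0, giving Al = +3.
Ligands are named alphabetically: ammine before bromo before cyano before hydroxo.

amminebromocyanohydroxoaluminium(III)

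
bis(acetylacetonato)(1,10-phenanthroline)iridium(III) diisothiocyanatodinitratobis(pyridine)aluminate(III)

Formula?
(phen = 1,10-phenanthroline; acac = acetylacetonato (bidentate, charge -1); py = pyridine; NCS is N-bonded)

[Ir(acac)2(phen)][Al(NCS)2(NO3)2(py)2]

Cation [Ir…]: ligand charges -2, Ir(III) ⇒ ion charge 1+.
Anion [Al…]: ligand charges -4, Al(III) ⇒ ion charge 1−.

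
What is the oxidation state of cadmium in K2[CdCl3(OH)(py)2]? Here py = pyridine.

+2

2 potassium outside the brackets (+1 each) → the complex ion is 2−.
Ligand charges: 1×OH = -1; 3×Cl = -3; 2×py neutral; sum -4.
Cd + (-4) = 2− ⇒ Cd is +2.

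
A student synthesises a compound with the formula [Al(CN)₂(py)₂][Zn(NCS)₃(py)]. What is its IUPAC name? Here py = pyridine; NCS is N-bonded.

dicyanobis(pyridine)aluminium(III) triisothiocyanato(pyridine)zincate(II)

Both ions are complex: the cation is named first with the plain metal name, the anion second with the -ate form; each ion's ligands are alphabetised independently.
Zinc is always +2 in its complexes; the anion's ligand charges sum to -3, so the complex anion is 1−.
A 1:1 salt means the cation carries the equal and opposite charge, 1+.
Cation: ligand charges sum to -2; for the ion to be 1+, Al = +3.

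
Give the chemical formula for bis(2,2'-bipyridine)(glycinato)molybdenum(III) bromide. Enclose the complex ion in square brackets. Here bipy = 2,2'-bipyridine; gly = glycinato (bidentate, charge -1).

Ligands: 2 2,2'-bipyridine (bipy, neutral), 1 glycinato (gly, -1). Ligand charge sum = -1.
With Mo in oxidation state +3, the complex ion is [Mo...]^2+.
Charge balance with bromide (-1) requires 1 complex ion per 2 bromide.

[Mo(bipy)2(gly)]Br2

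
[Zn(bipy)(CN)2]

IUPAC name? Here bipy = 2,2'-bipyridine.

There is no counter-ion, so the complex is neutral overall.
Ligand charges: 1×2,2'-bipyridine (neutral), 2×cyano (-1 each); total -2. So Zn + (-2) = 0, giving Zn = +2.
Ligands are named alphabetically: bipyridine before cyano.

(2,2'-bipyridine)dicyanozinc(II)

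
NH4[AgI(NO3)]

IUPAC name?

ammonium iodonitratoargentate(I)

The 1 ammonium counter-ion carries a total charge of +1, so each complex ion is 1−.
Ligand charges: 1×nitrato (-1 each), 1×iodo (-1 each); total -2. So Ag + (-2) = 1−, giving Ag = +1.
Ligands are named alphabetically: iodo before nitrato.
The complex ion is anionic, so silver takes the -ate form argentate(I).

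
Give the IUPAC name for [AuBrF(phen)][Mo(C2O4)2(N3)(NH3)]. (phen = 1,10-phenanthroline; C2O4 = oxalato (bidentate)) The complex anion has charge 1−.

Both ions are complex: the cation is named first with the plain metal name, the anion second with the -ate form; each ion's ligands are alphabetised independently.
The complex anion is given as 1−; its ligand charges sum to -5, so Mo = +4.
A 1:1 salt means the cation carries the equal and opposite charge, 1+.
Cation: ligand charges sum to -2; for the ion to be 1+, Au = +3.

bromofluoro(1,10-phenanthroline)gold(III) ammineazidodioxalatomolybdate(IV)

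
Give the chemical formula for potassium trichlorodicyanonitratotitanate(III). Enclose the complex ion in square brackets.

Ligands: 1 nitrato (NO3, -1), 3 chloro (Cl, -1), 2 cyano (CN, -1). Ligand charge sum = -6.
With Ti in oxidation state +3, the complex ion is [Ti...]^3−.
Charge balance with potassium (+1) requires 1 complex ion per 3 potassium.

K3[TiCl3(CN)2(NO3)]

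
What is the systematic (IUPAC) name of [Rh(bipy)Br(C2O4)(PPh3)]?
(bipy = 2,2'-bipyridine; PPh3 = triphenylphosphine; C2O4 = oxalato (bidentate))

There is no counter-ion, so the complex is neutral overall.
Ligand charges: 1×bromo (-1 each), 1×2,2'-bipyridine (neutral), 1×triphenylphosphine (neutral), 1×oxalato (-2 each); total -3. So Rh + (-3) = 0, giving Rh = +3.
Ligands are named alphabetically: bipyridine before bromo before oxalato before triphenylphosphine.

(2,2'-bipyridine)bromooxalato(triphenylphosphine)rhodium(III)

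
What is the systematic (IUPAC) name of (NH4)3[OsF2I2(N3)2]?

ammonium diazidodifluorodiiodoosmate(III)

The 3 ammonium counter-ions carry a total charge of +3, so each complex ion is 3−.
Ligand charges: 2×fluoro (-1 each), 2×azido (-1 each), 2×iodo (-1 each); total -6. So Os + (-6) = 3−, giving Os = +3.
Ligands are named alphabetically: azido before fluoro before iodo.
The complex ion is anionic, so osmium takes the -ate form osmate(III).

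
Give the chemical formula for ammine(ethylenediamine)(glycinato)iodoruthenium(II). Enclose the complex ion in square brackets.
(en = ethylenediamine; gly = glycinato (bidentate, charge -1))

[Ru(en)(gly)I(NH3)]

Ligands: 1 ethylenediamine (en, neutral), 1 ammine (NH3, neutral), 1 glycinato (gly, -1), 1 iodo (I, -1). Ligand charge sum = -2.
With Ru in oxidation state +2, the complex ion is [Ru...].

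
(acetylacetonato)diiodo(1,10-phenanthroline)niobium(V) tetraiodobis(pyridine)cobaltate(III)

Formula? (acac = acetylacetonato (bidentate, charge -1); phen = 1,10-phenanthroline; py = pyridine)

Cation [Nb…]: ligand charges -3, Nb(V) ⇒ ion charge 2+.
Anion [Co…]: ligand charges -4, Co(III) ⇒ ion charge 1−.
One 2+ cation requires 2 of the 1− anion.

[Nb(acac)I2(phen)][CoI4(py)2]2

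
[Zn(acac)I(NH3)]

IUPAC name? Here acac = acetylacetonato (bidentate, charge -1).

There is no counter-ion, so the complex is neutral overall.
Ligand charges: 1×ammine (neutral), 1×iodo (-1 each), 1×acetylacetonato (-1 each); total -2. So Zn + (-2) = 0, giving Zn = +2.
Ligands are named alphabetically: acetylacetonato before ammine before iodo.

(acetylacetonato)ammineiodozinc(II)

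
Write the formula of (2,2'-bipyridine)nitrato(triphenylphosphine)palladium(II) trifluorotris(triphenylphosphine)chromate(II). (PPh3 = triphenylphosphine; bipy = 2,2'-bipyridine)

Cation [Pd…]: ligand charges -1, Pd(II) ⇒ ion charge 1+.
Anion [Cr…]: ligand charges -3, Cr(II) ⇒ ion charge 1−.
One 1+ cation balances one 1− anion.

[Pd(bipy)(NO3)(PPh3)][CrF3(PPh3)3]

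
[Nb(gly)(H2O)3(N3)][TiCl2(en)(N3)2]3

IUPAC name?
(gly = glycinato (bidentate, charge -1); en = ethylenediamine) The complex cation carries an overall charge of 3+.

The complex cation is given as 3+; its ligand charges sum to -2, so Nb = +5.
With 3 anions per cation, each anion must be 3/3 = 1−.
Anion: ligand charges sum to -4; for the ion to be 1−, Ti = +3.

triaquaazido(glycinato)niobium(V) diazidodichloro(ethylenediamine)titanate(III)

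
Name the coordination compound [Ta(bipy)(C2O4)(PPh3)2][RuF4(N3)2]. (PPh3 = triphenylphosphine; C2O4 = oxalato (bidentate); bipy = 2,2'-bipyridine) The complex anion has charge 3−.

(2,2'-bipyridine)oxalatobis(triphenylphosphine)tantalum(V) diazidotetrafluororuthenate(III)

Both ions are complex: the cation is named first with the plain metal name, the anion second with the -ate form; each ion's ligands are alphabetised independently.
The complex anion is given as 3−; its ligand charges sum to -6, so Ru = +3.
A 1:1 salt means the cation carries the equal and opposite charge, 3+.
Cation: ligand charges sum to -2; for the ion to be 3+, Ta = +5.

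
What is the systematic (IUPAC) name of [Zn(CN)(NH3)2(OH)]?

There is no counter-ion, so the complex is neutral overall.
Ligand charges: 2×ammine (neutral), 1×hydroxo (-1 each), 1×cyano (-1 each); total -2. So Zn + (-2) = 0, giving Zn = +2.
Ligands are named alphabetically: ammine before cyano before hydroxo.

diamminecyanohydroxozinc(II)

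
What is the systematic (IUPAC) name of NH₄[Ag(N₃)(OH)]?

The 1 ammonium counter-ion carries a total charge of +1, so each complex ion is 1−.
Ligand charges: 1×hydroxo (-1 each), 1×azido (-1 each); total -2. So Ag + (-2) = 1−, giving Ag = +1.
Ligands are named alphabetically: azido before hydroxo.
The complex ion is anionic, so silver takes the -ate form argentate(I).

ammonium azidohydroxoargentate(I)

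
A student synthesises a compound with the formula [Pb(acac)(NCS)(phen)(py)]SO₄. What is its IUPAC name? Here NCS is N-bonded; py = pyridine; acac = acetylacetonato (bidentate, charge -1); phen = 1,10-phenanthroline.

The 1 sulfate counter-ion carries a total charge of -2, so each complex ion is 2+.
Ligand charges: 1×isothiocyanato (-1 each), 1×pyridine (neutral), 1×acetylacetonato (-1 each), 1×1,10-phenanthroline (neutral); total -2. So Pb + (-2) = 2+, giving Pb = +4.
Ligands are named alphabetically: acetylacetonato before isothiocyanato before phenanthroline before pyridine.

(acetylacetonato)isothiocyanato(1,10-phenanthroline)(pyridine)lead(IV) sulfate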